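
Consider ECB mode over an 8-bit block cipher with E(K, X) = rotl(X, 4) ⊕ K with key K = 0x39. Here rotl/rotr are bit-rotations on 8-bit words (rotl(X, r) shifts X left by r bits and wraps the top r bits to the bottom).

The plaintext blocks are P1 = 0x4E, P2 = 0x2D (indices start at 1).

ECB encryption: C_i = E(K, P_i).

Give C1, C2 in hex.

C1 = 0xDD, C2 = 0xEB

C1: E(K, 0x4E) = 0xDD.
C2: E(K, 0x2D) = 0xEB.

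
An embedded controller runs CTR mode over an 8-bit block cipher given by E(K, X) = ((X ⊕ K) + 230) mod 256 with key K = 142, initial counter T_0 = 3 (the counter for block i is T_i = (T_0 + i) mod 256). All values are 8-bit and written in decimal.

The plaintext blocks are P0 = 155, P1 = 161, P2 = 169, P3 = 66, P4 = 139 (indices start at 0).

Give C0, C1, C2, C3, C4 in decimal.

CTR encryption: S_i = E(K, T_i) where T_i is the counter for block i; C_i = P_i ⊕ S_i.
C0: T = 3, S = E(K, T) = 115; 155 ⊕ 115 = 232.
C1: T = 4, S = E(K, T) = 112; 161 ⊕ 112 = 209.
C2: T = 5, S = E(K, T) = 113; 169 ⊕ 113 = 216.
C3: T = 6, S = E(K, T) = 110; 66 ⊕ 110 = 44.
C4: T = 7, S = E(K, T) = 111; 139 ⊕ 111 = 228.

C0 = 232, C1 = 209, C2 = 216, C3 = 44, C4 = 228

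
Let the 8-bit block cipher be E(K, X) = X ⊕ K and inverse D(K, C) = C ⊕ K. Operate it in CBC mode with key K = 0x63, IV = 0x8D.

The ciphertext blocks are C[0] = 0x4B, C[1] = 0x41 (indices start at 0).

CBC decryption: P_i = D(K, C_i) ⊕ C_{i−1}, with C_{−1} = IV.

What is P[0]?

P[0] = 0xA5

P[0]: D(K, 0x4B) = 0x28; 0x28 ⊕ 0x8D = 0xA5.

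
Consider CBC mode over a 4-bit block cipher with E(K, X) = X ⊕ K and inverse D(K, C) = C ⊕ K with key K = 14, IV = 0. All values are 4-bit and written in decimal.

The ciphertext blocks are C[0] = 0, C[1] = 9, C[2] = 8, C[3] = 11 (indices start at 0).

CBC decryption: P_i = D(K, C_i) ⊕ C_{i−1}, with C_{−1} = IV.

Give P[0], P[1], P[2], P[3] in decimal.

P[0] = 14, P[1] = 7, P[2] = 15, P[3] = 13

P[0]: D(K, 0) = 14; 14 ⊕ 0 = 14.
P[1]: D(K, 9) = 7; 7 ⊕ 0 = 7.
P[2]: D(K, 8) = 6; 6 ⊕ 9 = 15.
P[3]: D(K, 11) = 5; 5 ⊕ 8 = 13.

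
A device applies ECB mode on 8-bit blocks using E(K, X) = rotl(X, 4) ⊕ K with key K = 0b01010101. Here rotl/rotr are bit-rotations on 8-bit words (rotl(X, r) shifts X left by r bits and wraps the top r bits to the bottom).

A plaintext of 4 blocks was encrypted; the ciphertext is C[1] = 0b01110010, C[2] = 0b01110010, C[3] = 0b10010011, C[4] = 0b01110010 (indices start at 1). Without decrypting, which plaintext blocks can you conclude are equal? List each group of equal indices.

ECB encrypts each block independently with the same key, so equal ciphertext blocks imply equal plaintext blocks.
C[1] = C[2] = C[4] = 0b01110010, so P[1] = P[2] = P[4].

P[1] = P[2] = P[4]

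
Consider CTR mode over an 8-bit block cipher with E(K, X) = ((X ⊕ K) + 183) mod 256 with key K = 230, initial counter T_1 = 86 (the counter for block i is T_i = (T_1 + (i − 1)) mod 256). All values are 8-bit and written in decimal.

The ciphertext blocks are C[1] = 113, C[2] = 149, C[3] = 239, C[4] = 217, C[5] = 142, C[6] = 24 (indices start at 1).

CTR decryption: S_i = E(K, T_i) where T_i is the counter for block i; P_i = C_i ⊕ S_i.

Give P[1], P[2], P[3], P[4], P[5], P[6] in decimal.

P[1]: T = 86, S = E(K, T) = 103; 113 ⊕ 103 = 22.
P[2]: T = 87, S = E(K, T) = 104; 149 ⊕ 104 = 253.
P[3]: T = 88, S = E(K, T) = 117; 239 ⊕ 117 = 154.
P[4]: T = 89, S = E(K, T) = 118; 217 ⊕ 118 = 175.
P[5]: T = 90, S = E(K, T) = 115; 142 ⊕ 115 = 253.
P[6]: T = 91, S = E(K, T) = 116; 24 ⊕ 116 = 108.

P[1] = 22, P[2] = 253, P[3] = 154, P[4] = 175, P[5] = 253, P[6] = 108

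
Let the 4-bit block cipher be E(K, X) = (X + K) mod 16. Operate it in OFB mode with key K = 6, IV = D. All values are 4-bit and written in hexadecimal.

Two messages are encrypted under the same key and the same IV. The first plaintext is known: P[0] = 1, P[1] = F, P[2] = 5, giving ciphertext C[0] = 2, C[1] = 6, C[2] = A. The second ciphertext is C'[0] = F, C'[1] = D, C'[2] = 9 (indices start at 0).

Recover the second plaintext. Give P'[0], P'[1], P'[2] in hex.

P'[0] = C, P'[1] = 4, P'[2] = 6

In OFB with a reused IV, both messages share the same keystream S_i, so C_i ⊕ C'_i = P_i ⊕ P'_i and thus P'_i = P_i ⊕ C_i ⊕ C'_i.
P'[0]: 1 ⊕ 2 ⊕ F = C.
P'[1]: F ⊕ 6 ⊕ D = 4.
P'[2]: 5 ⊕ A ⊕ 9 = 6.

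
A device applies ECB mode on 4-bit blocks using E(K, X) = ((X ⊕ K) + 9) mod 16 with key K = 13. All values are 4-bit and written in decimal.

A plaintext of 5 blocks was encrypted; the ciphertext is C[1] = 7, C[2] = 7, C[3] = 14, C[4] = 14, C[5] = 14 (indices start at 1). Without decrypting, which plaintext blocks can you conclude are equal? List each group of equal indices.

ECB encrypts each block independently with the same key, so equal ciphertext blocks imply equal plaintext blocks.
C[1] = C[2] = 7, so P[1] = P[2].
C[3] = C[4] = C[5] = 14, so P[3] = P[4] = P[5].

P[1] = P[2]; P[3] = P[4] = P[5]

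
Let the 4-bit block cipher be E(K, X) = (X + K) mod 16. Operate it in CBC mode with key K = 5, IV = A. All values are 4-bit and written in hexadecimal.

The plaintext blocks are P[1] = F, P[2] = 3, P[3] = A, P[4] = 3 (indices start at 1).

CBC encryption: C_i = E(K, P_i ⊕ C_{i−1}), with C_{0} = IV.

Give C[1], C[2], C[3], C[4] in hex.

C[1]: P[1] ⊕ A = 5; E(K, 5) = A.
C[2]: P[2] ⊕ A = 9; E(K, 9) = E.
C[3]: P[3] ⊕ E = 4; E(K, 4) = 9.
C[4]: P[4] ⊕ 9 = A; E(K, A) = F.

C[1] = A, C[2] = E, C[3] = 9, C[4] = F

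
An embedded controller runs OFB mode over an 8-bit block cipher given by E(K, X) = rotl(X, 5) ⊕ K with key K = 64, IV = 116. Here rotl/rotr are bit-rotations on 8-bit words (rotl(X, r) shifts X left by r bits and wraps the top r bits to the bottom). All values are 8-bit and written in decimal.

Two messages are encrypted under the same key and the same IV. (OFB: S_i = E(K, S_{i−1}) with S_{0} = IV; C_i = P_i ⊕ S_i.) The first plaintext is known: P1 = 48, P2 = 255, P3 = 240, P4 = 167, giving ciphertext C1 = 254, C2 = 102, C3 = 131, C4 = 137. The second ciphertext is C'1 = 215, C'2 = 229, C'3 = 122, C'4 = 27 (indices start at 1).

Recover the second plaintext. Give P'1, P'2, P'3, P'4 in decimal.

P'1 = 25, P'2 = 124, P'3 = 9, P'4 = 53

In OFB with a reused IV, both messages share the same keystream S_i, so C_i ⊕ C'_i = P_i ⊕ P'_i and thus P'_i = P_i ⊕ C_i ⊕ C'_i.
P'1: 48 ⊕ 254 ⊕ 215 = 25.
P'2: 255 ⊕ 102 ⊕ 229 = 124.
P'3: 240 ⊕ 131 ⊕ 122 = 9.
P'4: 167 ⊕ 137 ⊕ 27 = 53.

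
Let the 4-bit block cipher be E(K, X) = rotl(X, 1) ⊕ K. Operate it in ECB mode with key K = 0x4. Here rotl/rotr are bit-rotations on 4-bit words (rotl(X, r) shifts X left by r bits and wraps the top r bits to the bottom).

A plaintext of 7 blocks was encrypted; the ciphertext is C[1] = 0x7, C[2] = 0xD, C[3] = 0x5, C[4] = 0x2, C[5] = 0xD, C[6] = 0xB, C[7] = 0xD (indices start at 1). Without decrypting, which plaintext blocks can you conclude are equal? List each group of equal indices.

P[2] = P[5] = P[7]

ECB encrypts each block independently with the same key, so equal ciphertext blocks imply equal plaintext blocks.
C[2] = C[5] = C[7] = 0xD, so P[2] = P[5] = P[7].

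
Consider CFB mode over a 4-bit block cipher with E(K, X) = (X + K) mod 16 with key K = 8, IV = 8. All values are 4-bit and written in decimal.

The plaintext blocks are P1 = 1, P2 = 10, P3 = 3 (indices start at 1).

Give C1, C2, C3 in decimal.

CFB encryption: C_i = P_i ⊕ E(K, C_{i−1}), with C_{0} = IV.
C1: E(K, 8) = 0; 1 ⊕ 0 = 1.
C2: E(K, 1) = 9; 10 ⊕ 9 = 3.
C3: E(K, 3) = 11; 3 ⊕ 11 = 8.

C1 = 1, C2 = 3, C3 = 8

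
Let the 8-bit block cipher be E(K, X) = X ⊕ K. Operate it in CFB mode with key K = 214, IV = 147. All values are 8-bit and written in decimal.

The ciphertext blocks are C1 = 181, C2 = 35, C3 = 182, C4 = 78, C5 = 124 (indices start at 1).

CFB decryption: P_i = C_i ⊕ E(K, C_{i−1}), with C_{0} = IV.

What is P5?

P5 = 228

P5: E(K, 78) = 152; 124 ⊕ 152 = 228.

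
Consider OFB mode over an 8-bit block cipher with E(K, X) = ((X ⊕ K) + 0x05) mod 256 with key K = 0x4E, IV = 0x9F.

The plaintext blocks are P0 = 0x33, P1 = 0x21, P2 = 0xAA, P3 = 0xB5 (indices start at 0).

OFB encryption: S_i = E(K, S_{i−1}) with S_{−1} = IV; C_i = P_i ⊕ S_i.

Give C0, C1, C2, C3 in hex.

C0 = 0xE5, C1 = 0xBC, C2 = 0x72, C3 = 0x2E

C0: S = E(K, 0x9F) = 0xD6; 0x33 ⊕ 0xD6 = 0xE5.
C1: S = E(K, 0xD6) = 0x9D; 0x21 ⊕ 0x9D = 0xBC.
C2: S = E(K, 0x9D) = 0xD8; 0xAA ⊕ 0xD8 = 0x72.
C3: S = E(K, 0xD8) = 0x9B; 0xB5 ⊕ 0x9B = 0x2E.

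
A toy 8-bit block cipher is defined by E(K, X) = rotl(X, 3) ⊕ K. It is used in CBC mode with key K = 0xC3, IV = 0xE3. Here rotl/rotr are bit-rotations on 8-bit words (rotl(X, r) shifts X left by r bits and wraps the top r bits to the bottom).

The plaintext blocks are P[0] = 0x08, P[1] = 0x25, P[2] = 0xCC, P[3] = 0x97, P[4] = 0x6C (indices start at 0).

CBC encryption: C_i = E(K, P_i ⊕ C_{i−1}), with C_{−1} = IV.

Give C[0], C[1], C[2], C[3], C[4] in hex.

C[0]: P[0] ⊕ 0xE3 = 0xEB; E(K, 0xEB) = 0x9C.
C[1]: P[1] ⊕ 0x9C = 0xB9; E(K, 0xB9) = 0x0E.
C[2]: P[2] ⊕ 0x0E = 0xC2; E(K, 0xC2) = 0xD5.
C[3]: P[3] ⊕ 0xD5 = 0x42; E(K, 0x42) = 0xD1.
C[4]: P[4] ⊕ 0xD1 = 0xBD; E(K, 0xBD) = 0x2E.

C[0] = 0x9C, C[1] = 0x0E, C[2] = 0xD5, C[3] = 0xD1, C[4] = 0x2E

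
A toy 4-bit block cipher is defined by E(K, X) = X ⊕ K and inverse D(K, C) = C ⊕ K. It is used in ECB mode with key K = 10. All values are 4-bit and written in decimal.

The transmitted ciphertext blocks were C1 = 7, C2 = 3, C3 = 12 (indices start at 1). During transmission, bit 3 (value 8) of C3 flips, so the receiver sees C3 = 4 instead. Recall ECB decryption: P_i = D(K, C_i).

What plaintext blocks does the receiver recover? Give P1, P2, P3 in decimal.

Only C3 changed, to 4. In ECB, a change in C_i affects only P_i. Decrypting the received ciphertext:
P1: D(K, 7) = 13.
P2: D(K, 3) = 9.
P3: D(K, 4) = 14.
Blocks that differ from the original plaintext: P3.

P1 = 13, P2 = 9, P3 = 14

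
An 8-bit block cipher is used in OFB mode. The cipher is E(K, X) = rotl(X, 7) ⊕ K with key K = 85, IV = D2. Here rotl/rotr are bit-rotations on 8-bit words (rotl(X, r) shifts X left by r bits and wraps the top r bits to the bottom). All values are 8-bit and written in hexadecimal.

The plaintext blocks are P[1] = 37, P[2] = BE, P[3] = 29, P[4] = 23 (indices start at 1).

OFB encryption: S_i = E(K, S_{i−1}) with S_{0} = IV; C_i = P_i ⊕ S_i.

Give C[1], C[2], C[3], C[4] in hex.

C[1] = DB, C[2] = 4D, C[3] = 55, C[4] = 98

C[1]: S = E(K, D2) = EC; 37 ⊕ EC = DB.
C[2]: S = E(K, EC) = F3; BE ⊕ F3 = 4D.
C[3]: S = E(K, F3) = 7C; 29 ⊕ 7C = 55.
C[4]: S = E(K, 7C) = BB; 23 ⊕ BB = 98.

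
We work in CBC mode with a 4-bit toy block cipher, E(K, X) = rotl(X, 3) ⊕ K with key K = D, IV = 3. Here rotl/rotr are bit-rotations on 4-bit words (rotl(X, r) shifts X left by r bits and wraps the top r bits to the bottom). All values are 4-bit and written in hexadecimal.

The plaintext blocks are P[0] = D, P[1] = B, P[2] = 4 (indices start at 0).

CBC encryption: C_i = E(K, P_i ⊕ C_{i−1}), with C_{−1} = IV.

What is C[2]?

C[2] = 5

C[0]: P[0] ⊕ 3 = E; E(K, E) = A.
C[1]: P[1] ⊕ A = 1; E(K, 1) = 5.
C[2]: P[2] ⊕ 5 = 1; E(K, 1) = 5.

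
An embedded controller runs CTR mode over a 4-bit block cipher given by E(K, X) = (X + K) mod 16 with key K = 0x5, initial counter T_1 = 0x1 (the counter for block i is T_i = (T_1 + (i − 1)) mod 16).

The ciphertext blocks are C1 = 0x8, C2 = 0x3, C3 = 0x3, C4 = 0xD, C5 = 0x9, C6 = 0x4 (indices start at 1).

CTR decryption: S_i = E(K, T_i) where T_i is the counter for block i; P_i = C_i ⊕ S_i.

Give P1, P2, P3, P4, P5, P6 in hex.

P1 = 0xE, P2 = 0x4, P3 = 0xB, P4 = 0x4, P5 = 0x3, P6 = 0xF

P1: T = 0x1, S = E(K, T) = 0x6; 0x8 ⊕ 0x6 = 0xE.
P2: T = 0x2, S = E(K, T) = 0x7; 0x3 ⊕ 0x7 = 0x4.
P3: T = 0x3, S = E(K, T) = 0x8; 0x3 ⊕ 0x8 = 0xB.
P4: T = 0x4, S = E(K, T) = 0x9; 0xD ⊕ 0x9 = 0x4.
P5: T = 0x5, S = E(K, T) = 0xA; 0x9 ⊕ 0xA = 0x3.
P6: T = 0x6, S = E(K, T) = 0xB; 0x4 ⊕ 0xB = 0xF.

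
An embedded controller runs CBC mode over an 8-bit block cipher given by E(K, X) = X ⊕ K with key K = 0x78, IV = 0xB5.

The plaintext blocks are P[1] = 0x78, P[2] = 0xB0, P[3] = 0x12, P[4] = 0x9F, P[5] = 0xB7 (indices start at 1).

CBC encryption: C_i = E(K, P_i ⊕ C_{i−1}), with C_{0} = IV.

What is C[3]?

C[3] = 0x17

C[1]: P[1] ⊕ 0xB5 = 0xCD; E(K, 0xCD) = 0xB5.
C[2]: P[2] ⊕ 0xB5 = 0x05; E(K, 0x05) = 0x7D.
C[3]: P[3] ⊕ 0x7D = 0x6F; E(K, 0x6F) = 0x17.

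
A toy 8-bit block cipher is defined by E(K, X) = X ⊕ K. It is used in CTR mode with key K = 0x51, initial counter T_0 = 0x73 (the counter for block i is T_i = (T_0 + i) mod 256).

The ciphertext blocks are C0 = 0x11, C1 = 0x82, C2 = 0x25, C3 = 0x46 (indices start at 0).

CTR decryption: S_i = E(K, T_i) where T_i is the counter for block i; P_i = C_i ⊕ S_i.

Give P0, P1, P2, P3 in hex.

P0 = 0x33, P1 = 0xA7, P2 = 0x01, P3 = 0x61

P0: T = 0x73, S = E(K, T) = 0x22; 0x11 ⊕ 0x22 = 0x33.
P1: T = 0x74, S = E(K, T) = 0x25; 0x82 ⊕ 0x25 = 0xA7.
P2: T = 0x75, S = E(K, T) = 0x24; 0x25 ⊕ 0x24 = 0x01.
P3: T = 0x76, S = E(K, T) = 0x27; 0x46 ⊕ 0x27 = 0x61.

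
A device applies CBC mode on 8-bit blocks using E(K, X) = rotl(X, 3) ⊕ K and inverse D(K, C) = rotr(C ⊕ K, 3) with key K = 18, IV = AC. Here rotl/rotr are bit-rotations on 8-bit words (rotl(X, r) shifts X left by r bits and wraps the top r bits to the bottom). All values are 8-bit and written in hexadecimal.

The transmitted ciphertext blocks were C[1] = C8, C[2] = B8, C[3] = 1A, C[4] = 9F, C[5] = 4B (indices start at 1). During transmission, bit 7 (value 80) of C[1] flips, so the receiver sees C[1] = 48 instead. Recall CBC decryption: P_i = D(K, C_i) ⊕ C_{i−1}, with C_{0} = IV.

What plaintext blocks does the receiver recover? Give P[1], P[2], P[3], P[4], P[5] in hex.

P[1] = A6, P[2] = 5C, P[3] = F8, P[4] = EA, P[5] = F5

Only C[1] changed, to 48. In CBC, a change in C_i garbles P_i and flips the same bit in P_{i+1}. Decrypting the received ciphertext:
P[1]: D(K, 48) = 0A; 0A ⊕ AC = A6.
P[2]: D(K, B8) = 14; 14 ⊕ 48 = 5C.
P[3]: D(K, 1A) = 40; 40 ⊕ B8 = F8.
P[4]: D(K, 9F) = F0; F0 ⊕ 1A = EA.
P[5]: D(K, 4B) = 6A; 6A ⊕ 9F = F5.
Blocks that differ from the original plaintext: P[1], P[2].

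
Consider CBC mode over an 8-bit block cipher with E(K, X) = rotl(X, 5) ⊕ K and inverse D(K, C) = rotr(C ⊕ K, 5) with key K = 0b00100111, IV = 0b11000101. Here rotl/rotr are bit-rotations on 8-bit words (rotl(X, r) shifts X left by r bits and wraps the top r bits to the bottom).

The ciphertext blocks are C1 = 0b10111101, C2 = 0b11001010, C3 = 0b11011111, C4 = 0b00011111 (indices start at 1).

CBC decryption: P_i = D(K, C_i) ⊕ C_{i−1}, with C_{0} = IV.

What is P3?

P3: D(K, 0b11011111) = 0b11000111; 0b11000111 ⊕ 0b11001010 = 0b00001101.

P3 = 0b00001101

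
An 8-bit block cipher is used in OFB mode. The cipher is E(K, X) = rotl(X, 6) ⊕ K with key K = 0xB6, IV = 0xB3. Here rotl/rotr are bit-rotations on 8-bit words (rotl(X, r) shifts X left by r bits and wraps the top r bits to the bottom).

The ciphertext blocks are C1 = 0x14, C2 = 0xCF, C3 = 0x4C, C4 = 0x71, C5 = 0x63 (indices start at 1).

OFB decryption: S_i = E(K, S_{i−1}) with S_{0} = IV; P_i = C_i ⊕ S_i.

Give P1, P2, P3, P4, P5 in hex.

P1 = 0x4E, P2 = 0xEF, P3 = 0xF2, P4 = 0x68, P5 = 0x93

P1: S = E(K, 0xB3) = 0x5A; 0x14 ⊕ 0x5A = 0x4E.
P2: S = E(K, 0x5A) = 0x20; 0xCF ⊕ 0x20 = 0xEF.
P3: S = E(K, 0x20) = 0xBE; 0x4C ⊕ 0xBE = 0xF2.
P4: S = E(K, 0xBE) = 0x19; 0x71 ⊕ 0x19 = 0x68.
P5: S = E(K, 0x19) = 0xF0; 0x63 ⊕ 0xF0 = 0x93.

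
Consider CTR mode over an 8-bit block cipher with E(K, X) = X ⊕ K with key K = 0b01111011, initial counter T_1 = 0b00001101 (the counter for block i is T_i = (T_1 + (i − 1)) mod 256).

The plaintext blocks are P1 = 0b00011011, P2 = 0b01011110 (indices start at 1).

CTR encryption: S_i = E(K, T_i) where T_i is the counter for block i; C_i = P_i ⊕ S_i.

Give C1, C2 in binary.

C1 = 0b01101101, C2 = 0b00101011

C1: T = 0b00001101, S = E(K, T) = 0b01110110; 0b00011011 ⊕ 0b01110110 = 0b01101101.
C2: T = 0b00001110, S = E(K, T) = 0b01110101; 0b01011110 ⊕ 0b01110101 = 0b00101011.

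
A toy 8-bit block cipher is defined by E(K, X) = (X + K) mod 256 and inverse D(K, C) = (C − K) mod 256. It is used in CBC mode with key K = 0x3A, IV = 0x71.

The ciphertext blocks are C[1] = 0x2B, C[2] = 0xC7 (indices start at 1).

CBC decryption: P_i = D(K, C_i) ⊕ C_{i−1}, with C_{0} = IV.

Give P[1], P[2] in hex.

P[1]: D(K, 0x2B) = 0xF1; 0xF1 ⊕ 0x71 = 0x80.
P[2]: D(K, 0xC7) = 0x8D; 0x8D ⊕ 0x2B = 0xA6.

P[1] = 0x80, P[2] = 0xA6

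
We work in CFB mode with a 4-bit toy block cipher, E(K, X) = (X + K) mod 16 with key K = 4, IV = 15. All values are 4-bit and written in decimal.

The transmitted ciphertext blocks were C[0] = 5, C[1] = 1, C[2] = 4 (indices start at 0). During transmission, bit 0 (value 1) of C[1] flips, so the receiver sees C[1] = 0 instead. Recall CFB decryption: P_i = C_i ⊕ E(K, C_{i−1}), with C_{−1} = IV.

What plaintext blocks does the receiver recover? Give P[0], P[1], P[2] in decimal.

P[0] = 6, P[1] = 9, P[2] = 0

Only C[1] changed, to 0. In CFB, a change in C_i flips the same bit in P_i and garbles P_{i+1}. Decrypting the received ciphertext:
P[0]: E(K, 15) = 3; 5 ⊕ 3 = 6.
P[1]: E(K, 5) = 9; 0 ⊕ 9 = 9.
P[2]: E(K, 0) = 4; 4 ⊕ 4 = 0.
Blocks that differ from the original plaintext: P[1], P[2].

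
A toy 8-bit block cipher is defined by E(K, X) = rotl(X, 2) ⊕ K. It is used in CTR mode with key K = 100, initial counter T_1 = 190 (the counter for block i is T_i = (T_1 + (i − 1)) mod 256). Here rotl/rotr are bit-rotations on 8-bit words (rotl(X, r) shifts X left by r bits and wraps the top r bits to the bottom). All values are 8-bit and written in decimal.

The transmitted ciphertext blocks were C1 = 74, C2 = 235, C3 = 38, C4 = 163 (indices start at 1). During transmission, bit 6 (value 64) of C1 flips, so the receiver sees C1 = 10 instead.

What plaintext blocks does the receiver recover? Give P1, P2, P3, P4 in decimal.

CTR decryption: S_i = E(K, T_i) where T_i is the counter for block i; P_i = C_i ⊕ S_i.
Only C1 changed, to 10. In CTR, a change in C_i flips the same bit in P_i only; the keystream is unaffected. Decrypting the received ciphertext:
P1: T = 190, S = E(K, T) = 158; 10 ⊕ 158 = 148.
P2: T = 191, S = E(K, T) = 154; 235 ⊕ 154 = 113.
P3: T = 192, S = E(K, T) = 103; 38 ⊕ 103 = 65.
P4: T = 193, S = E(K, T) = 99; 163 ⊕ 99 = 192.
Blocks that differ from the original plaintext: P1.

P1 = 148, P2 = 113, P3 = 65, P4 = 192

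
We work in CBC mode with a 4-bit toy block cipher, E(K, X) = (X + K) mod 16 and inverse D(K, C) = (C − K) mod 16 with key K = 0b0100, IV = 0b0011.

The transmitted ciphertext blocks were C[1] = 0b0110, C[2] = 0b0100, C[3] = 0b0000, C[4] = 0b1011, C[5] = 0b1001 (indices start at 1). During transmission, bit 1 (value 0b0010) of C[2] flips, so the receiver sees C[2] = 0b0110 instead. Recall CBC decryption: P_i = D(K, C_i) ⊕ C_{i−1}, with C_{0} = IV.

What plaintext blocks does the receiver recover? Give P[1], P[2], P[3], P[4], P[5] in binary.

P[1] = 0b0001, P[2] = 0b0100, P[3] = 0b1010, P[4] = 0b0111, P[5] = 0b1110

Only C[2] changed, to 0b0110. In CBC, a change in C_i garbles P_i and flips the same bit in P_{i+1}. Decrypting the received ciphertext:
P[1]: D(K, 0b0110) = 0b0010; 0b0010 ⊕ 0b0011 = 0b0001.
P[2]: D(K, 0b0110) = 0b0010; 0b0010 ⊕ 0b0110 = 0b0100.
P[3]: D(K, 0b0000) = 0b1100; 0b1100 ⊕ 0b0110 = 0b1010.
P[4]: D(K, 0b1011) = 0b0111; 0b0111 ⊕ 0b0000 = 0b0111.
P[5]: D(K, 0b1001) = 0b0101; 0b0101 ⊕ 0b1011 = 0b1110.
Blocks that differ from the original plaintext: P[2], P[3].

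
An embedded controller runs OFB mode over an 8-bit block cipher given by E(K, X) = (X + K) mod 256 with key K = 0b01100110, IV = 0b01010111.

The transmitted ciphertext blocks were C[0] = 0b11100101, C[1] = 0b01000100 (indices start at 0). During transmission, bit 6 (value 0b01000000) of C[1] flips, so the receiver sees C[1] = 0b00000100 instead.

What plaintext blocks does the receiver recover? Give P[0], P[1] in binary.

P[0] = 0b01011000, P[1] = 0b00100111

OFB decryption: S_i = E(K, S_{i−1}) with S_{−1} = IV; P_i = C_i ⊕ S_i.
Only C[1] changed, to 0b00000100. In OFB, a change in C_i flips the same bit in P_i only; the keystream is unaffected. Decrypting the received ciphertext:
P[0]: S = E(K, 0b01010111) = 0b10111101; 0b11100101 ⊕ 0b10111101 = 0b01011000.
P[1]: S = E(K, 0b10111101) = 0b00100011; 0b00000100 ⊕ 0b00100011 = 0b00100111.
Blocks that differ from the original plaintext: P[1].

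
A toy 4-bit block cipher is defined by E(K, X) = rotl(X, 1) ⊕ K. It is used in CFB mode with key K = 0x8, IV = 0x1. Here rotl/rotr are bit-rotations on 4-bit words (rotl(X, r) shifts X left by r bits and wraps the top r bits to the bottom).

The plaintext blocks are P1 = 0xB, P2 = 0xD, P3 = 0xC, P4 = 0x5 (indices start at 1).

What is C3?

CFB encryption: C_i = P_i ⊕ E(K, C_{i−1}), with C_{0} = IV.
C1: E(K, 0x1) = 0xA; 0xB ⊕ 0xA = 0x1.
C2: E(K, 0x1) = 0xA; 0xD ⊕ 0xA = 0x7.
C3: E(K, 0x7) = 0x6; 0xC ⊕ 0x6 = 0xA.

C3 = 0xA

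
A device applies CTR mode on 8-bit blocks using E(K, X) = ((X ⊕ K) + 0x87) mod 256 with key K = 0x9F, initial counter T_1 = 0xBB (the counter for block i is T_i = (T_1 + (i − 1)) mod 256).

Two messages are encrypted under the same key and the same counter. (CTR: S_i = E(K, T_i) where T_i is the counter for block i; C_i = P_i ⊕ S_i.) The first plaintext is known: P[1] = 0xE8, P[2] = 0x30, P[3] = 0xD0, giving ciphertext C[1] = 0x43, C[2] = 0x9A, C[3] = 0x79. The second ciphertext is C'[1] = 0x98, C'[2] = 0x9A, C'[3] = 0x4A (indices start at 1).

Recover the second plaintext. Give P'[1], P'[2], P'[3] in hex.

In CTR with a reused counter, both messages share the same keystream S_i, so C_i ⊕ C'_i = P_i ⊕ P'_i and thus P'_i = P_i ⊕ C_i ⊕ C'_i.
P'[1]: 0xE8 ⊕ 0x43 ⊕ 0x98 = 0x33.
P'[2]: 0x30 ⊕ 0x9A ⊕ 0x9A = 0x30.
P'[3]: 0xD0 ⊕ 0x79 ⊕ 0x4A = 0xE3.

P'[1] = 0x33, P'[2] = 0x30, P'[3] = 0xE3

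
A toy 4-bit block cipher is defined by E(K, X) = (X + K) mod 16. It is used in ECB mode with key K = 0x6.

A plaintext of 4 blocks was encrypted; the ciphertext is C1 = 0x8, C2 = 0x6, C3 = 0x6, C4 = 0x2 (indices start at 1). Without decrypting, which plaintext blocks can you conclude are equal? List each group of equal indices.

P2 = P3

ECB encrypts each block independently with the same key, so equal ciphertext blocks imply equal plaintext blocks.
C2 = C3 = 0x6, so P2 = P3.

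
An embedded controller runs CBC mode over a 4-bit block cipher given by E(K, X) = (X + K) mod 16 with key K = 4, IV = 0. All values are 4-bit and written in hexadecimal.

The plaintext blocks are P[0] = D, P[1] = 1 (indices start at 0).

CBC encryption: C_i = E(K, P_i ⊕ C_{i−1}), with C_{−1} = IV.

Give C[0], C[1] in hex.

C[0] = 1, C[1] = 4

C[0]: P[0] ⊕ 0 = D; E(K, D) = 1.
C[1]: P[1] ⊕ 1 = 0; E(K, 0) = 4.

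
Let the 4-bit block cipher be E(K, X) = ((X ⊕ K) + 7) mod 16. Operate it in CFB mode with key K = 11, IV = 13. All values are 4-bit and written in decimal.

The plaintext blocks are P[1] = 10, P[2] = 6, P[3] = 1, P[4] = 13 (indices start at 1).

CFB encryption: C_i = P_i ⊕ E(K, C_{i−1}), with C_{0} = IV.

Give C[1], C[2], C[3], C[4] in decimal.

C[1] = 7, C[2] = 5, C[3] = 4, C[4] = 11

C[1]: E(K, 13) = 13; 10 ⊕ 13 = 7.
C[2]: E(K, 7) = 3; 6 ⊕ 3 = 5.
C[3]: E(K, 5) = 5; 1 ⊕ 5 = 4.
C[4]: E(K, 4) = 6; 13 ⊕ 6 = 11.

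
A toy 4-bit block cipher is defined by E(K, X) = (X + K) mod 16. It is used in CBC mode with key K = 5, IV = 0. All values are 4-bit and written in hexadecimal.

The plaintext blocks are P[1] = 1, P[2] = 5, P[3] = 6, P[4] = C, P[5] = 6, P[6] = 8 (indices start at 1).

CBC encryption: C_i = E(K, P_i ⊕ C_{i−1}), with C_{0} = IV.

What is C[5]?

C[5] = 7

C[1]: P[1] ⊕ 0 = 1; E(K, 1) = 6.
C[2]: P[2] ⊕ 6 = 3; E(K, 3) = 8.
C[3]: P[3] ⊕ 8 = E; E(K, E) = 3.
C[4]: P[4] ⊕ 3 = F; E(K, F) = 4.
C[5]: P[5] ⊕ 4 = 2; E(K, 2) = 7.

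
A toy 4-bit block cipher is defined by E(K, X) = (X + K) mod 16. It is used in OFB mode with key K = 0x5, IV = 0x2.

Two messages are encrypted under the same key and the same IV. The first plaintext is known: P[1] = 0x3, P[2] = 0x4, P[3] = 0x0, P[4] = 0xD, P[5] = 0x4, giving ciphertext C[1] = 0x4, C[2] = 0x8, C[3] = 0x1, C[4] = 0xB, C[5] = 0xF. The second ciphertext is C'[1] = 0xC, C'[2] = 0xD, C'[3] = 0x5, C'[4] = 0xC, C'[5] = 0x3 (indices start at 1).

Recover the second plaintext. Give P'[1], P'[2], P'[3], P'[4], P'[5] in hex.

In OFB with a reused IV, both messages share the same keystream S_i, so C_i ⊕ C'_i = P_i ⊕ P'_i and thus P'_i = P_i ⊕ C_i ⊕ C'_i.
P'[1]: 0x3 ⊕ 0x4 ⊕ 0xC = 0xB.
P'[2]: 0x4 ⊕ 0x8 ⊕ 0xD = 0x1.
P'[3]: 0x0 ⊕ 0x1 ⊕ 0x5 = 0x4.
P'[4]: 0xD ⊕ 0xB ⊕ 0xC = 0xA.
P'[5]: 0x4 ⊕ 0xF ⊕ 0x3 = 0x8.

P'[1] = 0xB, P'[2] = 0x1, P'[3] = 0x4, P'[4] = 0xA, P'[5] = 0x8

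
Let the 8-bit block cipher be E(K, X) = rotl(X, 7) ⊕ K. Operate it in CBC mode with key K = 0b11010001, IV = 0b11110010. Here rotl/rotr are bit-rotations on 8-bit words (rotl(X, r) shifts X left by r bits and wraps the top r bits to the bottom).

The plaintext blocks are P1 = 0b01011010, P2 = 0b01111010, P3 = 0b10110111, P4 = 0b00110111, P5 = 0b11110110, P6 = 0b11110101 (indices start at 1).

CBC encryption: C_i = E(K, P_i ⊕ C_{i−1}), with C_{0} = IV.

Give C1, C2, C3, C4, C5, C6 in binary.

C1: P1 ⊕ 0b11110010 = 0b10101000; E(K, 0b10101000) = 0b10000101.
C2: P2 ⊕ 0b10000101 = 0b11111111; E(K, 0b11111111) = 0b00101110.
C3: P3 ⊕ 0b00101110 = 0b10011001; E(K, 0b10011001) = 0b00011101.
C4: P4 ⊕ 0b00011101 = 0b00101010; E(K, 0b00101010) = 0b11000100.
C5: P5 ⊕ 0b11000100 = 0b00110010; E(K, 0b00110010) = 0b11001000.
C6: P6 ⊕ 0b11001000 = 0b00111101; E(K, 0b00111101) = 0b01001111.

C1 = 0b10000101, C2 = 0b00101110, C3 = 0b00011101, C4 = 0b11000100, C5 = 0b11001000, C6 = 0b01001111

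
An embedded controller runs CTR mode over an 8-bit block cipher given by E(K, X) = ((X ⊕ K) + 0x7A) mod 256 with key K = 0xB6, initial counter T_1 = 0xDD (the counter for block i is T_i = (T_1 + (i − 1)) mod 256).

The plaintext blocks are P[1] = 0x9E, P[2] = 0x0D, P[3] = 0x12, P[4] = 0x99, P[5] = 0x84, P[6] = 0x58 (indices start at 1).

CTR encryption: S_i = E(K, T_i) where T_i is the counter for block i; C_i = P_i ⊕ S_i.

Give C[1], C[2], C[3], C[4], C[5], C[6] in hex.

C[1] = 0x7B, C[2] = 0xEF, C[3] = 0xF1, C[4] = 0x49, C[5] = 0x55, C[6] = 0x96

C[1]: T = 0xDD, S = E(K, T) = 0xE5; 0x9E ⊕ 0xE5 = 0x7B.
C[2]: T = 0xDE, S = E(K, T) = 0xE2; 0x0D ⊕ 0xE2 = 0xEF.
C[3]: T = 0xDF, S = E(K, T) = 0xE3; 0x12 ⊕ 0xE3 = 0xF1.
C[4]: T = 0xE0, S = E(K, T) = 0xD0; 0x99 ⊕ 0xD0 = 0x49.
C[5]: T = 0xE1, S = E(K, T) = 0xD1; 0x84 ⊕ 0xD1 = 0x55.
C[6]: T = 0xE2, S = E(K, T) = 0xCE; 0x58 ⊕ 0xCE = 0x96.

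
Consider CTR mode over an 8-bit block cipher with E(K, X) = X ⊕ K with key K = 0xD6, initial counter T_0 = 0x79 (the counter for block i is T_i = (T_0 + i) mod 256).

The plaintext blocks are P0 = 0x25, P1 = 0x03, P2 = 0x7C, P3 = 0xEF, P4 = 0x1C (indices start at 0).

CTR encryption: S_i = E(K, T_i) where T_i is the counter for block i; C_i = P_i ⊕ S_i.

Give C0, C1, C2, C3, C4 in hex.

C0 = 0x8A, C1 = 0xAF, C2 = 0xD1, C3 = 0x45, C4 = 0xB7

C0: T = 0x79, S = E(K, T) = 0xAF; 0x25 ⊕ 0xAF = 0x8A.
C1: T = 0x7A, S = E(K, T) = 0xAC; 0x03 ⊕ 0xAC = 0xAF.
C2: T = 0x7B, S = E(K, T) = 0xAD; 0x7C ⊕ 0xAD = 0xD1.
C3: T = 0x7C, S = E(K, T) = 0xAA; 0xEF ⊕ 0xAA = 0x45.
C4: T = 0x7D, S = E(K, T) = 0xAB; 0x1C ⊕ 0xAB = 0xB7.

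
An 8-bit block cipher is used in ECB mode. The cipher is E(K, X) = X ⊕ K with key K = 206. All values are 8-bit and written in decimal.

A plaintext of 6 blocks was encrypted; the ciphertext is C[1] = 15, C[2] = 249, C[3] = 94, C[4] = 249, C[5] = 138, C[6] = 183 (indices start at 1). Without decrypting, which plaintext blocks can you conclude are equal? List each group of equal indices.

ECB encrypts each block independently with the same key, so equal ciphertext blocks imply equal plaintext blocks.
C[2] = C[4] = 249, so P[2] = P[4].

P[2] = P[4]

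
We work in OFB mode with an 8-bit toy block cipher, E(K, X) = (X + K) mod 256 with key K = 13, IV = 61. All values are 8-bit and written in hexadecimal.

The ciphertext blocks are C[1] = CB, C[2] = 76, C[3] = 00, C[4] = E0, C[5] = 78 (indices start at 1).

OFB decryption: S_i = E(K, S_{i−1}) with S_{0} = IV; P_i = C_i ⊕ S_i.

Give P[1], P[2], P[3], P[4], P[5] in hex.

P[1] = BF, P[2] = F1, P[3] = 9A, P[4] = 4D, P[5] = B8

P[1]: S = E(K, 61) = 74; CB ⊕ 74 = BF.
P[2]: S = E(K, 74) = 87; 76 ⊕ 87 = F1.
P[3]: S = E(K, 87) = 9A; 00 ⊕ 9A = 9A.
P[4]: S = E(K, 9A) = AD; E0 ⊕ AD = 4D.
P[5]: S = E(K, AD) = C0; 78 ⊕ C0 = B8.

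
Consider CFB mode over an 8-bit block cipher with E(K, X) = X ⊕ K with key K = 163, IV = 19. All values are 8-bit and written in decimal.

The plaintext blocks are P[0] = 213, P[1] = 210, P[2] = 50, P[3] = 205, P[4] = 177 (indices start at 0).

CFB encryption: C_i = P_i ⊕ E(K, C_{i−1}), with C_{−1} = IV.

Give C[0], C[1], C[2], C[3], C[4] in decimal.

C[0] = 101, C[1] = 20, C[2] = 133, C[3] = 235, C[4] = 249

C[0]: E(K, 19) = 176; 213 ⊕ 176 = 101.
C[1]: E(K, 101) = 198; 210 ⊕ 198 = 20.
C[2]: E(K, 20) = 183; 50 ⊕ 183 = 133.
C[3]: E(K, 133) = 38; 205 ⊕ 38 = 235.
C[4]: E(K, 235) = 72; 177 ⊕ 72 = 249.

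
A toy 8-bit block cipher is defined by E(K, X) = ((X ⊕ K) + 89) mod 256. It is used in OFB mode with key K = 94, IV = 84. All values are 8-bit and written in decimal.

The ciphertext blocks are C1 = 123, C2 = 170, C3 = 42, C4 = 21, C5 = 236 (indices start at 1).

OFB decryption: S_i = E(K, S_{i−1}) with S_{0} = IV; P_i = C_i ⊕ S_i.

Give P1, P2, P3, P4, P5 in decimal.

P1: S = E(K, 84) = 99; 123 ⊕ 99 = 24.
P2: S = E(K, 99) = 150; 170 ⊕ 150 = 60.
P3: S = E(K, 150) = 33; 42 ⊕ 33 = 11.
P4: S = E(K, 33) = 216; 21 ⊕ 216 = 205.
P5: S = E(K, 216) = 223; 236 ⊕ 223 = 51.

P1 = 24, P2 = 60, P3 = 11, P4 = 205, P5 = 51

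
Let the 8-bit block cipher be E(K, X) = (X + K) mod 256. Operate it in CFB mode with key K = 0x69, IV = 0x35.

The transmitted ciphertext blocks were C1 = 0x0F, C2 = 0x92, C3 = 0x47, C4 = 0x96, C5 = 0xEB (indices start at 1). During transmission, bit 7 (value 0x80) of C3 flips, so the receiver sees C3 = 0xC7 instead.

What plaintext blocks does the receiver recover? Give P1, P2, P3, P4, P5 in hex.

P1 = 0x91, P2 = 0xEA, P3 = 0x3C, P4 = 0xA6, P5 = 0x14

CFB decryption: P_i = C_i ⊕ E(K, C_{i−1}), with C_{0} = IV.
Only C3 changed, to 0xC7. In CFB, a change in C_i flips the same bit in P_i and garbles P_{i+1}. Decrypting the received ciphertext:
P1: E(K, 0x35) = 0x9E; 0x0F ⊕ 0x9E = 0x91.
P2: E(K, 0x0F) = 0x78; 0x92 ⊕ 0x78 = 0xEA.
P3: E(K, 0x92) = 0xFB; 0xC7 ⊕ 0xFB = 0x3C.
P4: E(K, 0xC7) = 0x30; 0x96 ⊕ 0x30 = 0xA6.
P5: E(K, 0x96) = 0xFF; 0xEB ⊕ 0xFF = 0x14.
Blocks that differ from the original plaintext: P3, P4.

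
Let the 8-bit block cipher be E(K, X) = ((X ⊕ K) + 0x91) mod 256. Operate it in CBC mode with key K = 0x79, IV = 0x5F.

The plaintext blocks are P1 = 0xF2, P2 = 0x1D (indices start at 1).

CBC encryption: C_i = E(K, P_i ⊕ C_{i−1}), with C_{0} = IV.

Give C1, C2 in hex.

C1: P1 ⊕ 0x5F = 0xAD; E(K, 0xAD) = 0x65.
C2: P2 ⊕ 0x65 = 0x78; E(K, 0x78) = 0x92.

C1 = 0x65, C2 = 0x92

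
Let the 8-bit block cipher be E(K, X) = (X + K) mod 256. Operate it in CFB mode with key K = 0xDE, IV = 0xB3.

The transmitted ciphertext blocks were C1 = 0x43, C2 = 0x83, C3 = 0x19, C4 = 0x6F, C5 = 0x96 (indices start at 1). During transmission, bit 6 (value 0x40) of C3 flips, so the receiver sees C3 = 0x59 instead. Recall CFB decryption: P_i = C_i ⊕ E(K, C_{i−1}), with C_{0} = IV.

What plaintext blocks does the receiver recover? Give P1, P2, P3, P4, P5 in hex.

Only C3 changed, to 0x59. In CFB, a change in C_i flips the same bit in P_i and garbles P_{i+1}. Decrypting the received ciphertext:
P1: E(K, 0xB3) = 0x91; 0x43 ⊕ 0x91 = 0xD2.
P2: E(K, 0x43) = 0x21; 0x83 ⊕ 0x21 = 0xA2.
P3: E(K, 0x83) = 0x61; 0x59 ⊕ 0x61 = 0x38.
P4: E(K, 0x59) = 0x37; 0x6F ⊕ 0x37 = 0x58.
P5: E(K, 0x6F) = 0x4D; 0x96 ⊕ 0x4D = 0xDB.
Blocks that differ from the original plaintext: P3, P4.

P1 = 0xD2, P2 = 0xA2, P3 = 0x38, P4 = 0x58, P5 = 0xDB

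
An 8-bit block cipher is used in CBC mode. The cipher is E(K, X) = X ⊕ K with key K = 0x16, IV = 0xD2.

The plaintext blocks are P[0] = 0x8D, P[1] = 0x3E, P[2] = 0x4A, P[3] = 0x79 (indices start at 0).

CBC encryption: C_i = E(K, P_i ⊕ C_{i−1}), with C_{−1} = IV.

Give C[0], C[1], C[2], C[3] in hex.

C[0]: P[0] ⊕ 0xD2 = 0x5F; E(K, 0x5F) = 0x49.
C[1]: P[1] ⊕ 0x49 = 0x77; E(K, 0x77) = 0x61.
C[2]: P[2] ⊕ 0x61 = 0x2B; E(K, 0x2B) = 0x3D.
C[3]: P[3] ⊕ 0x3D = 0x44; E(K, 0x44) = 0x52.

C[0] = 0x49, C[1] = 0x61, C[2] = 0x3D, C[3] = 0x52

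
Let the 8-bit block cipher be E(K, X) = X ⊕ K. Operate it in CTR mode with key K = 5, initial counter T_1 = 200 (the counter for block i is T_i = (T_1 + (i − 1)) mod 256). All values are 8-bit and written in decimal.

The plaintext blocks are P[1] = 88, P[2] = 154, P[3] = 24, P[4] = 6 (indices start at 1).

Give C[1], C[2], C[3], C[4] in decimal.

C[1] = 149, C[2] = 86, C[3] = 215, C[4] = 200

CTR encryption: S_i = E(K, T_i) where T_i is the counter for block i; C_i = P_i ⊕ S_i.
C[1]: T = 200, S = E(K, T) = 205; 88 ⊕ 205 = 149.
C[2]: T = 201, S = E(K, T) = 204; 154 ⊕ 204 = 86.
C[3]: T = 202, S = E(K, T) = 207; 24 ⊕ 207 = 215.
C[4]: T = 203, S = E(K, T) = 206; 6 ⊕ 206 = 200.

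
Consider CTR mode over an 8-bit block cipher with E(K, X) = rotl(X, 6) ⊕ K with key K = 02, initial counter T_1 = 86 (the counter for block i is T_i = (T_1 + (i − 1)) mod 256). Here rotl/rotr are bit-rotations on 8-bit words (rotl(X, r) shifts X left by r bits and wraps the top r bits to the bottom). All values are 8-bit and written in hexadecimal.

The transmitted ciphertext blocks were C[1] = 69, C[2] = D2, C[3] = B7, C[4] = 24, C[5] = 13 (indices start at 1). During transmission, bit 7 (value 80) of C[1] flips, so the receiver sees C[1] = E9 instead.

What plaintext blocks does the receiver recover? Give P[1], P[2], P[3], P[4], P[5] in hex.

CTR decryption: S_i = E(K, T_i) where T_i is the counter for block i; P_i = C_i ⊕ S_i.
Only C[1] changed, to E9. In CTR, a change in C_i flips the same bit in P_i only; the keystream is unaffected. Decrypting the received ciphertext:
P[1]: T = 86, S = E(K, T) = A3; E9 ⊕ A3 = 4A.
P[2]: T = 87, S = E(K, T) = E3; D2 ⊕ E3 = 31.
P[3]: T = 88, S = E(K, T) = 20; B7 ⊕ 20 = 97.
P[4]: T = 89, S = E(K, T) = 60; 24 ⊕ 60 = 44.
P[5]: T = 8A, S = E(K, T) = A0; 13 ⊕ A0 = B3.
Blocks that differ from the original plaintext: P[1].

P[1] = 4A, P[2] = 31, P[3] = 97, P[4] = 44, P[5] = B3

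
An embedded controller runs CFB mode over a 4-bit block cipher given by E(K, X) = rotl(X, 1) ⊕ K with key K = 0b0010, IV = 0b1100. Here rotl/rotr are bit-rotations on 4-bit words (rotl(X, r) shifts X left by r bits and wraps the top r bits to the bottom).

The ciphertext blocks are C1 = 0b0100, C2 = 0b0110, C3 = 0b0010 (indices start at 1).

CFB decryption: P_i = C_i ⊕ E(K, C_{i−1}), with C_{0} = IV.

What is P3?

P3 = 0b1100

P3: E(K, 0b0110) = 0b1110; 0b0010 ⊕ 0b1110 = 0b1100.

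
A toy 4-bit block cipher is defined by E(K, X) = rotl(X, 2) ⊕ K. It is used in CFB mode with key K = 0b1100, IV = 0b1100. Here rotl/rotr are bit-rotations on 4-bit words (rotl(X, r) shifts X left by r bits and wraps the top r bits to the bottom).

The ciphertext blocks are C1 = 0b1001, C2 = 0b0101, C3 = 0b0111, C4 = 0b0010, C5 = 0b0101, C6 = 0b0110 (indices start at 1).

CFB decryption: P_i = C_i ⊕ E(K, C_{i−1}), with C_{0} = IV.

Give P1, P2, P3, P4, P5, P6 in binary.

P1 = 0b0110, P2 = 0b1111, P3 = 0b1110, P4 = 0b0011, P5 = 0b0001, P6 = 0b1111

P1: E(K, 0b1100) = 0b1111; 0b1001 ⊕ 0b1111 = 0b0110.
P2: E(K, 0b1001) = 0b1010; 0b0101 ⊕ 0b1010 = 0b1111.
P3: E(K, 0b0101) = 0b1001; 0b0111 ⊕ 0b1001 = 0b1110.
P4: E(K, 0b0111) = 0b0001; 0b0010 ⊕ 0b0001 = 0b0011.
P5: E(K, 0b0010) = 0b0100; 0b0101 ⊕ 0b0100 = 0b0001.
P6: E(K, 0b0101) = 0b1001; 0b0110 ⊕ 0b1001 = 0b1111.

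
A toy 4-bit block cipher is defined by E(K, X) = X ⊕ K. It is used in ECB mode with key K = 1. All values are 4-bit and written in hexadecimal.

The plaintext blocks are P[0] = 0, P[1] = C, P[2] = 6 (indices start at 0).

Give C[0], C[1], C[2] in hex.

C[0] = 1, C[1] = D, C[2] = 7

ECB encryption: C_i = E(K, P_i).
C[0]: E(K, 0) = 1.
C[1]: E(K, C) = D.
C[2]: E(K, 6) = 7.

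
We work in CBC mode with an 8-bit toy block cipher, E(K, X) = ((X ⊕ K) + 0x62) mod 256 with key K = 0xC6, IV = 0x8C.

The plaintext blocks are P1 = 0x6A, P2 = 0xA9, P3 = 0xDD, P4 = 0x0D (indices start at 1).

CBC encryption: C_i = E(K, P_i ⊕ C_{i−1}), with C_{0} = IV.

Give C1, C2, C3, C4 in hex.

C1 = 0x82, C2 = 0x4F, C3 = 0xB6, C4 = 0xDF

C1: P1 ⊕ 0x8C = 0xE6; E(K, 0xE6) = 0x82.
C2: P2 ⊕ 0x82 = 0x2B; E(K, 0x2B) = 0x4F.
C3: P3 ⊕ 0x4F = 0x92; E(K, 0x92) = 0xB6.
C4: P4 ⊕ 0xB6 = 0xBB; E(K, 0xBB) = 0xDF.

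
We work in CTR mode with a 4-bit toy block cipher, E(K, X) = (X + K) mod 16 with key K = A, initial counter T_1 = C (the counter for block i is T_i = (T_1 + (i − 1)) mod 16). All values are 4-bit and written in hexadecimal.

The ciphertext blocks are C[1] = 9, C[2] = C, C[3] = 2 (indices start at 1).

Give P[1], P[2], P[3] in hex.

CTR decryption: S_i = E(K, T_i) where T_i is the counter for block i; P_i = C_i ⊕ S_i.
P[1]: T = C, S = E(K, T) = 6; 9 ⊕ 6 = F.
P[2]: T = D, S = E(K, T) = 7; C ⊕ 7 = B.
P[3]: T = E, S = E(K, T) = 8; 2 ⊕ 8 = A.

P[1] = F, P[2] = B, P[3] = A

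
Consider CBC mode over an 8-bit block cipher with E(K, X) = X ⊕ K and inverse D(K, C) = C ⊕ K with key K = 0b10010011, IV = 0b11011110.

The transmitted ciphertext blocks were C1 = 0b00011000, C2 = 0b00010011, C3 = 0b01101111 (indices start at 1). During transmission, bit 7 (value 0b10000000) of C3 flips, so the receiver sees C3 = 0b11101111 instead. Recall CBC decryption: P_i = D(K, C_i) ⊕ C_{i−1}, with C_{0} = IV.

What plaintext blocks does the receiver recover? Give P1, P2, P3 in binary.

Only C3 changed, to 0b11101111. In CBC, a change in C_i garbles P_i and flips the same bit in P_{i+1}. Decrypting the received ciphertext:
P1: D(K, 0b00011000) = 0b10001011; 0b10001011 ⊕ 0b11011110 = 0b01010101.
P2: D(K, 0b00010011) = 0b10000000; 0b10000000 ⊕ 0b00011000 = 0b10011000.
P3: D(K, 0b11101111) = 0b01111100; 0b01111100 ⊕ 0b00010011 = 0b01101111.
Blocks that differ from the original plaintext: P3.

P1 = 0b01010101, P2 = 0b10011000, P3 = 0b01101111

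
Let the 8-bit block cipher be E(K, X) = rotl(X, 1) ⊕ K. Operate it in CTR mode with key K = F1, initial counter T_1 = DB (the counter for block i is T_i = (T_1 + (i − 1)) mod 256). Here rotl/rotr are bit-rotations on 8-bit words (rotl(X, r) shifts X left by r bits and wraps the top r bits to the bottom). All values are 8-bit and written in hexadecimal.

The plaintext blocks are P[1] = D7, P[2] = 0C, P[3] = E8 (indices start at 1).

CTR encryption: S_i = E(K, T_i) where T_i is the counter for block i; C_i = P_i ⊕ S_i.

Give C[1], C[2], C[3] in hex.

C[1] = 91, C[2] = 44, C[3] = A2

C[1]: T = DB, S = E(K, T) = 46; D7 ⊕ 46 = 91.
C[2]: T = DC, S = E(K, T) = 48; 0C ⊕ 48 = 44.
C[3]: T = DD, S = E(K, T) = 4A; E8 ⊕ 4A = A2.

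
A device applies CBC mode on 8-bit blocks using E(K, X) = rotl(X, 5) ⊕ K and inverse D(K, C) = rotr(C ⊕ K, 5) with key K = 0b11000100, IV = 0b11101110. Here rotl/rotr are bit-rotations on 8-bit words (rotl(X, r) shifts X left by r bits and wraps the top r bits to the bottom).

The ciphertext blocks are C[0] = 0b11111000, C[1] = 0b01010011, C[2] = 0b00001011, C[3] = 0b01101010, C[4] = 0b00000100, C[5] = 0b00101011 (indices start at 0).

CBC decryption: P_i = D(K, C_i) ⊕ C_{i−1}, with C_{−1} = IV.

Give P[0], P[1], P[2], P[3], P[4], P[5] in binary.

P[0]: D(K, 0b11111000) = 0b11100001; 0b11100001 ⊕ 0b11101110 = 0b00001111.
P[1]: D(K, 0b01010011) = 0b10111100; 0b10111100 ⊕ 0b11111000 = 0b01000100.
P[2]: D(K, 0b00001011) = 0b01111110; 0b01111110 ⊕ 0b01010011 = 0b00101101.
P[3]: D(K, 0b01101010) = 0b01110101; 0b01110101 ⊕ 0b00001011 = 0b01111110.
P[4]: D(K, 0b00000100) = 0b00000110; 0b00000110 ⊕ 0b01101010 = 0b01101100.
P[5]: D(K, 0b00101011) = 0b01111111; 0b01111111 ⊕ 0b00000100 = 0b01111011.

P[0] = 0b00001111, P[1] = 0b01000100, P[2] = 0b00101101, P[3] = 0b01111110, P[4] = 0b01101100, P[5] = 0b01111011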